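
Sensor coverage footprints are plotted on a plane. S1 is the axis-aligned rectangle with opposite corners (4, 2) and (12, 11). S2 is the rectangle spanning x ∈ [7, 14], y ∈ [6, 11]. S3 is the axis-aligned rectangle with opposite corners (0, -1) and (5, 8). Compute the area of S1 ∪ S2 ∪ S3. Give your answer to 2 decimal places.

By inclusion–exclusion:
Individual areas: |S1| = 72, |S2| = 35, |S3| = 45.
|S1∩S2|: x∈[7,12], y∈[6,11] → 5·5 = 25.
|S1∩S3|: x∈[4,5], y∈[2,8] → 1·6 = 6.
|S2∩S3| = 0 (no overlap).
|S1∩S2∩S3| = 0.
|S1 ∪ S2 ∪ S3| = 152 − 31 + 0 = 121.00.

121.00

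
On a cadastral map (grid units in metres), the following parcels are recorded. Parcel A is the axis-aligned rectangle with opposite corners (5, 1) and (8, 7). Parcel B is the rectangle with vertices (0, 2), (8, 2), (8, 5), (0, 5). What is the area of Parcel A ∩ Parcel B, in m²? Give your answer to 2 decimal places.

|Parcel A∩Parcel B|: x∈[5,8], y∈[2,5] → 3·3 = 9.

9.00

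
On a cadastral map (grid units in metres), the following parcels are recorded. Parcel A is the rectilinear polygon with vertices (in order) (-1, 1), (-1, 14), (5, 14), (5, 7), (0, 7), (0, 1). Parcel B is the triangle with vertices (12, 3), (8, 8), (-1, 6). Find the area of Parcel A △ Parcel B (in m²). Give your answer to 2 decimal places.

|Parcel A| = 48, |Parcel B| = 26.5, |Parcel A∩Parcel B| = 0.4765.
|Parcel A △ Parcel B| = |Parcel A| + |Parcel B| − 2·|Parcel A∩Parcel B| = 48 + 26.5 − 0.953 = 73.55.

73.55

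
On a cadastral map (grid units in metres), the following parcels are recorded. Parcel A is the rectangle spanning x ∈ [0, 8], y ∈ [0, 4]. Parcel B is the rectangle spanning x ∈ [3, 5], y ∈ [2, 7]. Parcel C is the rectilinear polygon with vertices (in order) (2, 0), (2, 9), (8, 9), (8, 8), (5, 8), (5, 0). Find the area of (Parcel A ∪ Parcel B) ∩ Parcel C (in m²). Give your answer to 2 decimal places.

The region (Parcel A ∪ Parcel B) ∩ Parcel C is the polygon with vertices (2,0), (2,4), (3,4), (3,7), (5,7), (5,4), (5,0).
By the shoelace formula its area is 18.00.

18.00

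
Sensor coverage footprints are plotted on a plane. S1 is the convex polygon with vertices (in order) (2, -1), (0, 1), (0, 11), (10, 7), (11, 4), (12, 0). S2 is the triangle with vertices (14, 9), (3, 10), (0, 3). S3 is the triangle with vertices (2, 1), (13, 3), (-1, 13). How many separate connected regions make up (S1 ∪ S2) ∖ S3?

(S1 ∪ S2) ∖ S3 splits into 2 disjoint pieces (area 33.1413, area 19.1501).

2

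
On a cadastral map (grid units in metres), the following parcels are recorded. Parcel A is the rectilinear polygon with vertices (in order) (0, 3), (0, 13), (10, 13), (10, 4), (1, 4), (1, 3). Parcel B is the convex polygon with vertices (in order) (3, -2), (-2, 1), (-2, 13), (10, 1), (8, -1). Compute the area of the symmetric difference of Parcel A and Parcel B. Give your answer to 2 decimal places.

134.00

|Parcel A| = 91, |Parcel B| = 94, |Parcel A∩Parcel B| = 25.5.
|Parcel A △ Parcel B| = |Parcel A| + |Parcel B| − 2·|Parcel A∩Parcel B| = 91 + 94 − 51 = 134.00.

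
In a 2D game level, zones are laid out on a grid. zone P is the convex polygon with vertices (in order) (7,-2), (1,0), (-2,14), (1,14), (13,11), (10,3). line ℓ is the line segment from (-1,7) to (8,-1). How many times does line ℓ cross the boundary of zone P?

2

The segment meets the boundary at (7.739,-0.768), (-0.382,6.451).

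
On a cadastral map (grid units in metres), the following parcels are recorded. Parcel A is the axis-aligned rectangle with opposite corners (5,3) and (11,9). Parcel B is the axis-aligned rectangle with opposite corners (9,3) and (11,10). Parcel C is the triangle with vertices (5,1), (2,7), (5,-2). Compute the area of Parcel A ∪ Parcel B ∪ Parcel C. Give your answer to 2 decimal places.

42.50

By inclusion–exclusion:
Individual areas: |Parcel A| = 36, |Parcel B| = 14, |Parcel C| = 4.5.
|Parcel A∩Parcel B|: x∈[9,11], y∈[3,9] → 2·6 = 12.
|Parcel A∩Parcel C| = 0.
|Parcel B∩Parcel C| = 0.
|Parcel A∩Parcel B∩Parcel C| = 0.
|Parcel A ∪ Parcel B ∪ Parcel C| = 54.5 − 12 + 0 = 42.50.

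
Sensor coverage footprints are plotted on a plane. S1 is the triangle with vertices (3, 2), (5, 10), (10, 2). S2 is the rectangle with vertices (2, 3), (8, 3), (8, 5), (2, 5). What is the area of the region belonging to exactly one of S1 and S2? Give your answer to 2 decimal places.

22.00

|S1| = 28, |S2| = 12, |S1∩S2| = 9.
|S1 △ S2| = |S1| + |S2| − 2·|S1∩S2| = 28 + 12 − 18 = 22.00.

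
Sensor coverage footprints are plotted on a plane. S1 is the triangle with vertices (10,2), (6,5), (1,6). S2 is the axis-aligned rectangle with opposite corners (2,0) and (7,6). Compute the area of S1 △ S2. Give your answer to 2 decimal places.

27.49

|S1| = 5.5, |S2| = 30, |S1∩S2| = 4.0028.
|S1 △ S2| = |S1| + |S2| − 2·|S1∩S2| = 5.5 + 30 − 8.0056 = 27.49.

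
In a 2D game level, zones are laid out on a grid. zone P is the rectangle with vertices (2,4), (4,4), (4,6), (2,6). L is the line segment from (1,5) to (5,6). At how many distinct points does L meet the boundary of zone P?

2

The segment meets the boundary at (4,5.75), (2,5.25).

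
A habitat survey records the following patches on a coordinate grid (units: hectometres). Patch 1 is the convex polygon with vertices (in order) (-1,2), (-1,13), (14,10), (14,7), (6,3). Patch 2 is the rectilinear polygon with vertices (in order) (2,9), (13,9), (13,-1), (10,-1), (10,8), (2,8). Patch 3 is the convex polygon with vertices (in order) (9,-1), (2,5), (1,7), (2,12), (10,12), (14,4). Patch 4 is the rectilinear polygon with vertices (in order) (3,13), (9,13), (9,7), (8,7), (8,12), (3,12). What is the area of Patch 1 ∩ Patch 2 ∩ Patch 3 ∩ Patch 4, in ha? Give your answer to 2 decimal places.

The intersection is the polygon with vertices (8,8), (8,9), (9,9), (9,8).
By the shoelace formula its area is 1.00.

1.00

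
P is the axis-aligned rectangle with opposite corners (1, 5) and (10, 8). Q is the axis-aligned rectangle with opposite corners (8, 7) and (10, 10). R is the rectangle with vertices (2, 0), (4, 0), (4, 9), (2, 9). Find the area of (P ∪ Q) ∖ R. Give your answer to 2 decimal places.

25.00

|P ∪ Q| = 31.
|(P ∪ Q) ∩ R| = 6.
|(P ∪ Q) ∖ R| = 31 − 6 = 25.00.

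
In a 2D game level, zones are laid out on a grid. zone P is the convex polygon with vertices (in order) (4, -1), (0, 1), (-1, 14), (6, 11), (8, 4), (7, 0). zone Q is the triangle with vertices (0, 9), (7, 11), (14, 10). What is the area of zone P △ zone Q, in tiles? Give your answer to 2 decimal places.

96.62

|zone P| = 94.5, |zone Q| = 10.5, |zone P∩zone Q| = 4.1921.
|zone P △ zone Q| = |zone P| + |zone Q| − 2·|zone P∩zone Q| = 94.5 + 10.5 − 8.3842 = 96.62.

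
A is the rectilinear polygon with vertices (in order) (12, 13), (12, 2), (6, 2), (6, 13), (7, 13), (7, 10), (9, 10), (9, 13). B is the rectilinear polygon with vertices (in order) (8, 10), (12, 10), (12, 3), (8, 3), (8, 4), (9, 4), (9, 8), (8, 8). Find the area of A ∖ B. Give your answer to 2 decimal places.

36.00

|A| = 60, |A∩B| = 24.
|A ∖ B| = |A| − |A∩B| = 60 − 24 = 36.00.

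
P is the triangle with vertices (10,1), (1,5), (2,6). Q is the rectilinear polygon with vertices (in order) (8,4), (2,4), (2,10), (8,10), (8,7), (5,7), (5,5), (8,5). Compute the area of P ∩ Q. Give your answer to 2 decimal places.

The intersection is the polygon with vertices (2,4.556), (2,6), (5.2,4), (3.25,4).
By the shoelace formula its area is 2.85.

2.85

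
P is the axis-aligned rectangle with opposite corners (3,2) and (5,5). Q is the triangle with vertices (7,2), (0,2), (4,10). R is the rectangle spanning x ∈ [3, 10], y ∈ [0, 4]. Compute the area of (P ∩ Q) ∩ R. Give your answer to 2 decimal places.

4.00

The region (P ∩ Q) ∩ R is the polygon with vertices (5,2), (3,2), (3,4), (5,4).
By the shoelace formula its area is 4.00.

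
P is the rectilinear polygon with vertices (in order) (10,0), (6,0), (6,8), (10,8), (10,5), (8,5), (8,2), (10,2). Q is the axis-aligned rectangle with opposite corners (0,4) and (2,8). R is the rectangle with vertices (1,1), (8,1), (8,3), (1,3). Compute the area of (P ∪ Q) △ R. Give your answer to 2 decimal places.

|P ∪ Q| = 34.
|(P ∪ Q) ∩ R| = 4.
|(P ∪ Q) △ R| = 34 + 14 − 8 = 40.00.

40.00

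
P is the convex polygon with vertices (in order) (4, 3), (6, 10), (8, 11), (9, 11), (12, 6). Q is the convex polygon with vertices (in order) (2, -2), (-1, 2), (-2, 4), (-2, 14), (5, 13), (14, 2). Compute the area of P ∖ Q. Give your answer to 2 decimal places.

8.99

|P| = 34.5, |P∩Q| = 25.5066.
|P ∖ Q| = |P| − |P∩Q| = 34.5 − 25.5066 = 8.99.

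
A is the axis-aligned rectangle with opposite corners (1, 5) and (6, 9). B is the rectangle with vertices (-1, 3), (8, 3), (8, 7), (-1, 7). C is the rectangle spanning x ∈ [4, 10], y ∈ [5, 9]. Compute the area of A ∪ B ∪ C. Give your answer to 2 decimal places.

58.00

By inclusion–exclusion:
Individual areas: |A| = 20, |B| = 36, |C| = 24.
|A∩B|: x∈[1,6], y∈[5,7] → 5·2 = 10.
|A∩C|: x∈[4,6], y∈[5,9] → 2·4 = 8.
|B∩C|: x∈[4,8], y∈[5,7] → 4·2 = 8.
|A∩B∩C| = 4.
|A ∪ B ∪ C| = 80 − 26 + 4 = 58.00.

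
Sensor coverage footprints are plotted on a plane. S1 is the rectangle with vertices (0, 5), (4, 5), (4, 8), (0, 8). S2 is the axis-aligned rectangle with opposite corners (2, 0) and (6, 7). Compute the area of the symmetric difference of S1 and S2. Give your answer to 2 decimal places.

|S1∩S2|: x∈[2,4], y∈[5,7] → 2·2 = 4.
|S1 △ S2| = |S1| + |S2| − 2·|S1∩S2| = 12 + 28 − 8 = 32.00.

32.00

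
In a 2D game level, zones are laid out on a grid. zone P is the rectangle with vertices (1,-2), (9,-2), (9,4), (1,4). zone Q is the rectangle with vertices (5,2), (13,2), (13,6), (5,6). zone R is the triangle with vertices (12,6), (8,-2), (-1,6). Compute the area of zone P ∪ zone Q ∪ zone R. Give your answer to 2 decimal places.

By inclusion–exclusion:
Individual areas: |zone P| = 48, |zone Q| = 32, |zone R| = 52.
|zone P∩zone Q|: x∈[5,9], y∈[2,4] → 4·2 = 8.
|zone P∩zone R| = 25.25.
|zone Q∩zone R| = 24.
|zone P∩zone Q∩zone R| = 8.
|zone P ∪ zone Q ∪ zone R| = 132 − 57.25 + 8 = 82.75.

82.75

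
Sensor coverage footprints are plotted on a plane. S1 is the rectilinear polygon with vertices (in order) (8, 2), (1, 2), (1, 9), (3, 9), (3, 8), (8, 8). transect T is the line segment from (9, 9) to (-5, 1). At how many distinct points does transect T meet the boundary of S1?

The segment meets the boundary at (1,4.429), (7.25,8).

2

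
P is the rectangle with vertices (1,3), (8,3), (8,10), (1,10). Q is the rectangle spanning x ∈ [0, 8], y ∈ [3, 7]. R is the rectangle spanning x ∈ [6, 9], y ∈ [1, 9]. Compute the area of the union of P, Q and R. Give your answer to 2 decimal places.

65.00

By inclusion–exclusion:
Individual areas: |P| = 49, |Q| = 32, |R| = 24.
|P∩Q|: x∈[1,8], y∈[3,7] → 7·4 = 28.
|P∩R|: x∈[6,8], y∈[3,9] → 2·6 = 12.
|Q∩R|: x∈[6,8], y∈[3,7] → 2·4 = 8.
|P∩Q∩R| = 8.
|P ∪ Q ∪ R| = 105 − 48 + 8 = 65.00.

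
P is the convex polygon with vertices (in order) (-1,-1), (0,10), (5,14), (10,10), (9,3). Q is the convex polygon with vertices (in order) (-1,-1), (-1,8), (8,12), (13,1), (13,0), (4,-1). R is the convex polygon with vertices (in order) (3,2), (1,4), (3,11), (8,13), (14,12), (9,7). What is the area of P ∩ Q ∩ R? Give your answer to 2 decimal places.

48.16

The intersection is the polygon with vertices (7.679,11.857), (8.286,11.371), (9.739,8.174), (9.667,7.667), (9,7), (3,2), (1,4), (2.6,9.6).
By the shoelace formula its area is 48.16.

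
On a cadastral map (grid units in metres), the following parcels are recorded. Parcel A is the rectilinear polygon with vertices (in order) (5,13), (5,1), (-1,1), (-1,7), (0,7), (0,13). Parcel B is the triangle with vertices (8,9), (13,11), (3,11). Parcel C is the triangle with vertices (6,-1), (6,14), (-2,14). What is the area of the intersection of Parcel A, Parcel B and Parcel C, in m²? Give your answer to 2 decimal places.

The intersection is the polygon with vertices (3,11), (5,11), (5,10.2).
By the shoelace formula its area is 0.80.

0.80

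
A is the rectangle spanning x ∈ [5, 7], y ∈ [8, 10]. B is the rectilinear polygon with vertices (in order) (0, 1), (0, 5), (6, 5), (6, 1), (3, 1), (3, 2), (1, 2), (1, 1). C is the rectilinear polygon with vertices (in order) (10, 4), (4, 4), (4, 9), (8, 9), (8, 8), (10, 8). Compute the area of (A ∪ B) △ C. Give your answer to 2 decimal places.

46.00

|A ∪ B| = 26.
|(A ∪ B) ∩ C| = 4.
|(A ∪ B) △ C| = 26 + 28 − 8 = 46.00.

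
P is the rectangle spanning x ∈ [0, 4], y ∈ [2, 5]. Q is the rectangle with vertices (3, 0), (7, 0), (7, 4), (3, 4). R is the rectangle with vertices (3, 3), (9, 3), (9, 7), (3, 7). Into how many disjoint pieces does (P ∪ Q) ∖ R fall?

(P ∪ Q) ∖ R is a single connected region.

1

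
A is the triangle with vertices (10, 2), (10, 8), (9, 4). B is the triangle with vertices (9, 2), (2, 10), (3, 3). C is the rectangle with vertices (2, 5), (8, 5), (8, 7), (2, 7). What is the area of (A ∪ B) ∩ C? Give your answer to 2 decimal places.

5.86

The region (A ∪ B) ∩ C is the polygon with vertices (2.429,7), (4.625,7), (6.375,5), (2.714,5).
By the shoelace formula its area is 5.86.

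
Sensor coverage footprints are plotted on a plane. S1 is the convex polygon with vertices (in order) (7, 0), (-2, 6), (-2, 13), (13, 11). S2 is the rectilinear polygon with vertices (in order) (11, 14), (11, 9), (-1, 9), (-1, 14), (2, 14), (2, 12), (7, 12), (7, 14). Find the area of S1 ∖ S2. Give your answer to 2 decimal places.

|S1| = 120, |S1∩S2| = 35.9833.
|S1 ∖ S2| = |S1| − |S1∩S2| = 120 − 35.9833 = 84.02.

84.02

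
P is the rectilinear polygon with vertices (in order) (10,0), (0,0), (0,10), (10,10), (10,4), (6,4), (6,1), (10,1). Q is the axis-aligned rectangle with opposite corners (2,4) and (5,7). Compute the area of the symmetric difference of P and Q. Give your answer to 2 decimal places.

|P| = 88, |Q| = 9, |P∩Q| = 9.
|P △ Q| = |P| + |Q| − 2·|P∩Q| = 88 + 9 − 18 = 79.00.

79.00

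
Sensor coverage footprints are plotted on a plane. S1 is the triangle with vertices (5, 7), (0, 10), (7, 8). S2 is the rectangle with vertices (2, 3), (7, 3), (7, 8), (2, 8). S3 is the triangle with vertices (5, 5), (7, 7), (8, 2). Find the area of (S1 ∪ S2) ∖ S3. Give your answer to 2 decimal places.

|S1 ∪ S2| = 28.6667.
|(S1 ∪ S2) ∩ S3| = 4.
|(S1 ∪ S2) ∖ S3| = 28.6667 − 4 = 24.67.

24.67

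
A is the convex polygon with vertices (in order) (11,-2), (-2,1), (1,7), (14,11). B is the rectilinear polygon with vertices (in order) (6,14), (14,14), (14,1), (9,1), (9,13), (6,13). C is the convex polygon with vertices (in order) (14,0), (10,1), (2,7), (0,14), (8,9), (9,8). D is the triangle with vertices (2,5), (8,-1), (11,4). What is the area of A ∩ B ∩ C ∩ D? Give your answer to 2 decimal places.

The intersection is the polygon with vertices (9,1.75), (9,4.222), (11,4), (9.448,1.414).
By the shoelace formula its area is 3.31.

3.31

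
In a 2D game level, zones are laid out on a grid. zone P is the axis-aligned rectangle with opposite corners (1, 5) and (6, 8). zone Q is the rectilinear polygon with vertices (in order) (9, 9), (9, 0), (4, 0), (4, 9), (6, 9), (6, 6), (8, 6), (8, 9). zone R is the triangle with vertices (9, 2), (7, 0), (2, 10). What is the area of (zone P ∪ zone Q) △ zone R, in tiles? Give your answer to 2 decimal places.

|zone P ∪ zone Q| = 48.
|(zone P ∪ zone Q) ∩ zone R| = 14.25.
|(zone P ∪ zone Q) △ zone R| = 48 + 15 − 28.5 = 34.50.

34.50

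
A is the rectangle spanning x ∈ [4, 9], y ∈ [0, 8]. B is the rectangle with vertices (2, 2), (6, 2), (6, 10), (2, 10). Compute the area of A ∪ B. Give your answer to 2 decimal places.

60.00

By inclusion–exclusion:
Individual areas: |A| = 40, |B| = 32.
|A∩B|: x∈[4,6], y∈[2,8] → 2·6 = 12.
|A ∪ B| = 72 − 12 = 60.00.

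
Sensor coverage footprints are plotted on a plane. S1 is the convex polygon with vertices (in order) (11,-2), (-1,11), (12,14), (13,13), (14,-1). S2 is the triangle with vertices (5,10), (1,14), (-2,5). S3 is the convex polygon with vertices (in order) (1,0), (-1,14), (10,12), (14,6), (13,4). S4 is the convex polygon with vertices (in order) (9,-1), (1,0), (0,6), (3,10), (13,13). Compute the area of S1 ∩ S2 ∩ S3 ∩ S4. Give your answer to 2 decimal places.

The intersection is the polygon with vertices (5,10), (1.94,7.815), (1.621,8.161), (3,10), (4.538,10.461).
By the shoelace formula its area is 3.18.

3.18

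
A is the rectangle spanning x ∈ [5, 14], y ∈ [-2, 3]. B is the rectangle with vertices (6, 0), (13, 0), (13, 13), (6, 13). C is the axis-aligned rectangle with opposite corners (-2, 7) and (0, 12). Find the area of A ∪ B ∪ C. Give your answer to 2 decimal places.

By inclusion–exclusion:
Individual areas: |A| = 45, |B| = 91, |C| = 10.
|A∩B|: x∈[6,13], y∈[0,3] → 7·3 = 21.
|A∩C| = 0 (no overlap).
|B∩C| = 0 (no overlap).
|A∩B∩C| = 0.
|A ∪ B ∪ C| = 146 − 21 + 0 = 125.00.

125.00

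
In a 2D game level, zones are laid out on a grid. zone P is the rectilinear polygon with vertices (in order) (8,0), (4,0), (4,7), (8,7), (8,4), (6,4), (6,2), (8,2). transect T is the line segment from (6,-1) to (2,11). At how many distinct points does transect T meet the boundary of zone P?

2

The segment meets the boundary at (4,5), (5.667,0).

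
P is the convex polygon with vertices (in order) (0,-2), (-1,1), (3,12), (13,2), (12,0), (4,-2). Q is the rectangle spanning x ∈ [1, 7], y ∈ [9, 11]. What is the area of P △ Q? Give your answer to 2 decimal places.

112.59

|P| = 111.5, |Q| = 12, |P∩Q| = 5.4545.
|P △ Q| = |P| + |Q| − 2·|P∩Q| = 111.5 + 12 − 10.9091 = 112.59.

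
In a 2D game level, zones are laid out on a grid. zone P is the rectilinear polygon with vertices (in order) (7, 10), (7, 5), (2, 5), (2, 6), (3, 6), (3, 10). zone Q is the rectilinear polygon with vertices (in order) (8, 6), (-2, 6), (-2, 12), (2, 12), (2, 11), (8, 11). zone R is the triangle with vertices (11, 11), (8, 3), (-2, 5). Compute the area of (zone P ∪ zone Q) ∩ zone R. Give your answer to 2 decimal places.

The region (zone P ∪ zone Q) ∩ zone R is the polygon with vertices (2,5), (2,6), (0.167,6), (8,9.615), (8,6), (7,6), (7,5).
By the shoelace formula its area is 19.16.

19.16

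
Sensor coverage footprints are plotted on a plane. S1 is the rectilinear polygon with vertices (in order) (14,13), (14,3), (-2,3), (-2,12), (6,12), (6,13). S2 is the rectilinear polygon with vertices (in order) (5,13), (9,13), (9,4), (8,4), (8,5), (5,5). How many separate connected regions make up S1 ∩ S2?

S1 ∩ S2 is a single connected region.

1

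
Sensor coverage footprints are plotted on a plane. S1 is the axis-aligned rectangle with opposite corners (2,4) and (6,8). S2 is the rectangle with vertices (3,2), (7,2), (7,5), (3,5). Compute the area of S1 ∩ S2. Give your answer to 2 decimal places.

|S1∩S2|: x∈[3,6], y∈[4,5] → 3·1 = 3.

3.00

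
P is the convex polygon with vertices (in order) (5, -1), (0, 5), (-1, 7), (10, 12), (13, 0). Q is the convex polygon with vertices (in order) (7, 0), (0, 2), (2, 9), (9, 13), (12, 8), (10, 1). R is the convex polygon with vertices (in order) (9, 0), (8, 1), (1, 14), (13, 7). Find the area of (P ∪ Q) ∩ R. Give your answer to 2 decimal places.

The region (P ∪ Q) ∩ R is the polygon with vertices (5.825,11.186), (11.898,7.643), (11.467,6.133), (11.783,4.87), (9,0), (8,1), (3.294,9.739).
By the shoelace formula its area is 49.87.

49.87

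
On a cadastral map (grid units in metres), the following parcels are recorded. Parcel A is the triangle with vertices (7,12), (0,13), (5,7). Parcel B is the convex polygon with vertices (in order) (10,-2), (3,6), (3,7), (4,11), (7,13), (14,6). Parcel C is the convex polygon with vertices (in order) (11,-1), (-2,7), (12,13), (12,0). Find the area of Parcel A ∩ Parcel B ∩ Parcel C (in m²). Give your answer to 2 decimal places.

The intersection is the polygon with vertices (5,7), (3.462,8.846), (3.6,9.4), (6.448,10.621).
By the shoelace formula its area is 4.83.

4.83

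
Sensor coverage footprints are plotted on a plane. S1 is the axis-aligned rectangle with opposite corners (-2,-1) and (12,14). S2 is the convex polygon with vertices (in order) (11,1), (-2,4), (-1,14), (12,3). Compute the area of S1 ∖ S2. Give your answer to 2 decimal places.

|S1| = 210, |S1∩S2| = 85.
|S1 ∖ S2| = |S1| − |S1∩S2| = 210 − 85 = 125.00.

125.00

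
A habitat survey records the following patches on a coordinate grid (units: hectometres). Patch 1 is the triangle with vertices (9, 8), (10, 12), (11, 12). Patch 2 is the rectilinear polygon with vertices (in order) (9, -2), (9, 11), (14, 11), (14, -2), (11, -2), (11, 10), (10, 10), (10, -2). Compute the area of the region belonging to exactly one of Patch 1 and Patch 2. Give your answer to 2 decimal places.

52.75

|Patch 1| = 2, |Patch 2| = 53, |Patch 1∩Patch 2| = 1.125.
|Patch 1 △ Patch 2| = |Patch 1| + |Patch 2| − 2·|Patch 1∩Patch 2| = 2 + 53 − 2.25 = 52.75.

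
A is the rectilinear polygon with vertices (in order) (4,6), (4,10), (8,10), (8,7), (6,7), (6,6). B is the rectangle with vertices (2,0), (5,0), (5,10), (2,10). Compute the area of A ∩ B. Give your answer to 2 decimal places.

4.00

The intersection is the polygon with vertices (4,10), (5,10), (5,6), (4,6).
By the shoelace formula its area is 4.00.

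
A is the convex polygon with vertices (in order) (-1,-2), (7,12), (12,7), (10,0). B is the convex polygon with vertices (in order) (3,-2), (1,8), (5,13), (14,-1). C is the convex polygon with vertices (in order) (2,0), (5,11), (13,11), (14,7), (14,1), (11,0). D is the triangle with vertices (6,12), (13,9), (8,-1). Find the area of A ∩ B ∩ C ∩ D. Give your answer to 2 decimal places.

The intersection is the polygon with vertices (7.846,0), (6.212,10.621), (6.361,10.882), (10.625,4.25), (8.5,0).
By the shoelace formula its area is 20.67.

20.67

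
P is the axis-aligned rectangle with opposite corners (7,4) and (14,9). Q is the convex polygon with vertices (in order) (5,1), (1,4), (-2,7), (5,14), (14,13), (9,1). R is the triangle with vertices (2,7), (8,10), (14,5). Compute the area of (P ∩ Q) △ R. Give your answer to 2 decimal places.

21.97

|P ∩ Q| = 21.4583.
|(P ∩ Q) ∩ R| = 11.746.
|(P ∩ Q) △ R| = 21.4583 + 24 − 23.4921 = 21.97.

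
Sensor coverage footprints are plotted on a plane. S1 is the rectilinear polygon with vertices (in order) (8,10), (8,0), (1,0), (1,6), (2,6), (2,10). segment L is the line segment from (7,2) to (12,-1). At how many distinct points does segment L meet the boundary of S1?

1

The segment meets the boundary at (8,1.4).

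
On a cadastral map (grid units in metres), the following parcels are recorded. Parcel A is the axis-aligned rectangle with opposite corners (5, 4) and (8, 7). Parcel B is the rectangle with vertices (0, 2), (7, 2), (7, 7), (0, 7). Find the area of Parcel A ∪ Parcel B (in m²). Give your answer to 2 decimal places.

38.00

By inclusion–exclusion:
Individual areas: |Parcel A| = 9, |Parcel B| = 35.
|Parcel A∩Parcel B|: x∈[5,7], y∈[4,7] → 2·3 = 6.
|Parcel A ∪ Parcel B| = 44 − 6 = 38.00.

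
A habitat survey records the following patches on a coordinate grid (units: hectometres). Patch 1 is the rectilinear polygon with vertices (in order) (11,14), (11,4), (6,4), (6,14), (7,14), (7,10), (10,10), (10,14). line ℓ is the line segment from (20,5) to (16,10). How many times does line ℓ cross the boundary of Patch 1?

The segment lies entirely outside Patch 1 and never meets its boundary.

0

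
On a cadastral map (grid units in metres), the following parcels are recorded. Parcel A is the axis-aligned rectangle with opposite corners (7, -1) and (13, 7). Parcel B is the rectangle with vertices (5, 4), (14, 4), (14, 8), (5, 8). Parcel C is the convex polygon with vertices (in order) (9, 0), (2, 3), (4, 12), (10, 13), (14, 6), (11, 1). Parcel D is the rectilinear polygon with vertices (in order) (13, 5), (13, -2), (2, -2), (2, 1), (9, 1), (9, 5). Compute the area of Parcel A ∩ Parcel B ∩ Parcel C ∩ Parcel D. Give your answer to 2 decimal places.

3.97

The intersection is the polygon with vertices (13,4.333), (12.8,4), (9,4), (9,5), (13,5).
By the shoelace formula its area is 3.97.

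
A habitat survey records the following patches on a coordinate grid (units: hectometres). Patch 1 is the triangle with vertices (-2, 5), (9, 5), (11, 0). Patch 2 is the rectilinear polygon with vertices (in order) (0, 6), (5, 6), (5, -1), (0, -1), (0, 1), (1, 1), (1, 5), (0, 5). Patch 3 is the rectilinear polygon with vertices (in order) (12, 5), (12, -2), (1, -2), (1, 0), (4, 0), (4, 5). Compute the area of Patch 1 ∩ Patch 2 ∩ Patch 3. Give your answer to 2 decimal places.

2.50

The intersection is the polygon with vertices (5,2.308), (4,2.692), (4,5), (5,5).
By the shoelace formula its area is 2.50.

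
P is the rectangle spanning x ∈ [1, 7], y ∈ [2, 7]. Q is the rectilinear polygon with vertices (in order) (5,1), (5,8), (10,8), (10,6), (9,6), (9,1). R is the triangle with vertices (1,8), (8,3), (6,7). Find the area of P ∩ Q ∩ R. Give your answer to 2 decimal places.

The intersection is the polygon with vertices (7,3.714), (5,5.143), (5,7), (6,7), (7,5).
By the shoelace formula its area is 4.14.

4.14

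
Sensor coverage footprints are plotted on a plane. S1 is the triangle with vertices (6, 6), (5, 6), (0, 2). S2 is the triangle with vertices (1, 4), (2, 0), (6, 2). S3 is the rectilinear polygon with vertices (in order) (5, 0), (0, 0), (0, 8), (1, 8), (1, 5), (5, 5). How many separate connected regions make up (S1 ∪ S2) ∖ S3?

(S1 ∪ S2) ∖ S3 splits into 2 disjoint pieces (area 0.875, area 0.45).

2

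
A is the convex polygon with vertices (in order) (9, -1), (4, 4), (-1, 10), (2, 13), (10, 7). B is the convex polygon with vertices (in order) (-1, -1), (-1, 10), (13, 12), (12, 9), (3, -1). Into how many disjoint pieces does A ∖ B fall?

2

A ∖ B splits into 2 disjoint pieces (area 13.7521, area 7.56).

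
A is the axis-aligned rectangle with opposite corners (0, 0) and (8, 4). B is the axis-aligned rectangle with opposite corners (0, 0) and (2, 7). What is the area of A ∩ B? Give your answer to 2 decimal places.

8.00

|A∩B|: x∈[0,2], y∈[0,4] → 2·4 = 8.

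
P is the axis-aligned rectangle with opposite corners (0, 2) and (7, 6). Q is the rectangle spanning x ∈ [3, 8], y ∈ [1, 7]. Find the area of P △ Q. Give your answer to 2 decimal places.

|P∩Q|: x∈[3,7], y∈[2,6] → 4·4 = 16.
|P △ Q| = |P| + |Q| − 2·|P∩Q| = 28 + 30 − 32 = 26.00.

26.00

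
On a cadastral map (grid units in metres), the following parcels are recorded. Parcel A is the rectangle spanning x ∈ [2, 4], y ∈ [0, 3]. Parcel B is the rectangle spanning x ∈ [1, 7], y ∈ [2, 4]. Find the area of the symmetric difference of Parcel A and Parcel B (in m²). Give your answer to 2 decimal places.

|Parcel A∩Parcel B|: x∈[2,4], y∈[2,3] → 2·1 = 2.
|Parcel A △ Parcel B| = |Parcel A| + |Parcel B| − 2·|Parcel A∩Parcel B| = 6 + 12 − 4 = 14.00.

14.00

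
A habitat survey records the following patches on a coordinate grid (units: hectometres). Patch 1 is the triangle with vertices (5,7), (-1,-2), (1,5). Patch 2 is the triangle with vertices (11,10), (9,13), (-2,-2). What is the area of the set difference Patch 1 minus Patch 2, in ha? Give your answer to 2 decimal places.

|Patch 1| = 12, |Patch 1∩Patch 2| = 4.5467.
|Patch 1 ∖ Patch 2| = |Patch 1| − |Patch 1∩Patch 2| = 12 − 4.5467 = 7.45.

7.45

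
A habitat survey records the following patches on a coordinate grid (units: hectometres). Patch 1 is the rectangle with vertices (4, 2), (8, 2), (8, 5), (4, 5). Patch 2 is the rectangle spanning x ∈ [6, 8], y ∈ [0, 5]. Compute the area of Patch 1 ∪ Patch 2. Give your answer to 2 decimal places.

16.00

By inclusion–exclusion:
Individual areas: |Patch 1| = 12, |Patch 2| = 10.
|Patch 1∩Patch 2|: x∈[6,8], y∈[2,5] → 2·3 = 6.
|Patch 1 ∪ Patch 2| = 22 − 6 = 16.00.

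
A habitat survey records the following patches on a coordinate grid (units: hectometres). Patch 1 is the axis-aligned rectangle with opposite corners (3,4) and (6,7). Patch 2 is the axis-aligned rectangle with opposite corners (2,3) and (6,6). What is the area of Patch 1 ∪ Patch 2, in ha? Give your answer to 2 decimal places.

15.00

By inclusion–exclusion:
Individual areas: |Patch 1| = 9, |Patch 2| = 12.
|Patch 1∩Patch 2|: x∈[3,6], y∈[4,6] → 3·2 = 6.
|Patch 1 ∪ Patch 2| = 21 − 6 = 15.00.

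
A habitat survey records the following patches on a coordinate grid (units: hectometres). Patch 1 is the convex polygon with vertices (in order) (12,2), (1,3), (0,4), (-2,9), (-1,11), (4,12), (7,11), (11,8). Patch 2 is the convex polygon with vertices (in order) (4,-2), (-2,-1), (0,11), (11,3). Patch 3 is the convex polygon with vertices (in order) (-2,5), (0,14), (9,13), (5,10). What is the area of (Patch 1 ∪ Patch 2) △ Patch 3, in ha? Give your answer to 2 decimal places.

137.55

|Patch 1 ∪ Patch 2| = 143.0854.
|(Patch 1 ∪ Patch 2) ∩ Patch 3| = 23.7697.
|(Patch 1 ∪ Patch 2) △ Patch 3| = 143.0854 + 42 − 47.5393 = 137.55.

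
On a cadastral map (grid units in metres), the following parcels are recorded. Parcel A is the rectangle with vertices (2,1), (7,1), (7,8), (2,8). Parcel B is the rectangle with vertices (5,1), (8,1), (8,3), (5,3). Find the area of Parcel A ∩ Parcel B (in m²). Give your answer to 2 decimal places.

|Parcel A∩Parcel B|: x∈[5,7], y∈[1,3] → 2·2 = 4.

4.00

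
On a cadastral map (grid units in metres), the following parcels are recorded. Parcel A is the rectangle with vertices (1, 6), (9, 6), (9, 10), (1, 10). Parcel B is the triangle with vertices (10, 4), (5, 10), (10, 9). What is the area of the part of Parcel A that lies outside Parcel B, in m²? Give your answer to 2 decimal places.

24.27

|Parcel A| = 32, |Parcel A∩Parcel B| = 7.7333.
|Parcel A ∖ Parcel B| = |Parcel A| − |Parcel A∩Parcel B| = 32 − 7.7333 = 24.27.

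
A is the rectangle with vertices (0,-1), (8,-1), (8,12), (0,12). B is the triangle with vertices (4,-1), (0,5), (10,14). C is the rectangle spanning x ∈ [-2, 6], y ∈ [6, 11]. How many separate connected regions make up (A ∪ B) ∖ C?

(A ∪ B) ∖ C is a single connected region.

1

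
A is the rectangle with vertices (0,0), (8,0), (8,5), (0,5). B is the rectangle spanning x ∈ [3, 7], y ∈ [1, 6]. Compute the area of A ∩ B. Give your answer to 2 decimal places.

16.00

|A∩B|: x∈[3,7], y∈[1,5] → 4·4 = 16.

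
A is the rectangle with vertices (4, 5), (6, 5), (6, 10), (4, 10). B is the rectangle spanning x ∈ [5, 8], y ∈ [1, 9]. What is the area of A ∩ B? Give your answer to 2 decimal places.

4.00

|A∩B|: x∈[5,6], y∈[5,9] → 1·4 = 4.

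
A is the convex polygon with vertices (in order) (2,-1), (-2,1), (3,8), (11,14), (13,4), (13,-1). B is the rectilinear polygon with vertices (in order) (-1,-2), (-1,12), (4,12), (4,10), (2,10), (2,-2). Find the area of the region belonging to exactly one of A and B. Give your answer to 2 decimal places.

|A| = 139.5, |B| = 46, |A∩B| = 14.25.
|A △ B| = |A| + |B| − 2·|A∩B| = 139.5 + 46 − 28.5 = 157.00.

157.00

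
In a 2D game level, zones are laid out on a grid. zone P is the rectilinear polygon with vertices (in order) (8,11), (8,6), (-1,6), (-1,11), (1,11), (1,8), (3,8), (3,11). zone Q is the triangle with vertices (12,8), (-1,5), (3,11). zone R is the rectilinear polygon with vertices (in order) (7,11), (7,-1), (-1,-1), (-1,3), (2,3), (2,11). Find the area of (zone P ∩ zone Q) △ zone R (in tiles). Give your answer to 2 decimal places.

60.09

|zone P ∩ zone Q| = 23.6538.
|(zone P ∩ zone Q) ∩ zone R| = 17.7821.
|(zone P ∩ zone Q) △ zone R| = 23.6538 + 72 − 35.5641 = 60.09.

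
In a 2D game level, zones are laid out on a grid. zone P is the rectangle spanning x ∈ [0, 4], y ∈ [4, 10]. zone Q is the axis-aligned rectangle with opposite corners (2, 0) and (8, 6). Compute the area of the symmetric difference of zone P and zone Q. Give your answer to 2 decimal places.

|zone P∩zone Q|: x∈[2,4], y∈[4,6] → 2·2 = 4.
|zone P △ zone Q| = |zone P| + |zone Q| − 2·|zone P∩zone Q| = 24 + 36 − 8 = 52.00.

52.00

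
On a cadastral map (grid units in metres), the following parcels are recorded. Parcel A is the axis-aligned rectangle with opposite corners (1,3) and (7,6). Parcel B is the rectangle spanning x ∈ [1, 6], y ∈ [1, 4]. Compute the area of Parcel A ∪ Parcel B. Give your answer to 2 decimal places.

By inclusion–exclusion:
Individual areas: |Parcel A| = 18, |Parcel B| = 15.
|Parcel A∩Parcel B|: x∈[1,6], y∈[3,4] → 5·1 = 5.
|Parcel A ∪ Parcel B| = 33 − 5 = 28.00.

28.00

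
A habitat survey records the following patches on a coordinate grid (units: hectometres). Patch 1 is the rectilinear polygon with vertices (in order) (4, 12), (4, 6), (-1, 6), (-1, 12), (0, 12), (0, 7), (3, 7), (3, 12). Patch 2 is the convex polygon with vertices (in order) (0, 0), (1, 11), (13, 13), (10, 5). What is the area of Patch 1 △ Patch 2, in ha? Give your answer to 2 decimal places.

96.85

|Patch 1| = 15, |Patch 2| = 97.5, |Patch 1∩Patch 2| = 7.8258.
|Patch 1 △ Patch 2| = |Patch 1| + |Patch 2| − 2·|Patch 1∩Patch 2| = 15 + 97.5 − 15.6515 = 96.85.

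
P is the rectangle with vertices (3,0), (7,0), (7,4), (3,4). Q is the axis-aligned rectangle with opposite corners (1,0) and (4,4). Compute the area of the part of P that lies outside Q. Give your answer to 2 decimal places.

12.00

|P∩Q|: x∈[3,4], y∈[0,4] → 1·4 = 4.
|P| = 16.
|P ∖ Q| = |P| − |P∩Q| = 16 − 4 = 12.00.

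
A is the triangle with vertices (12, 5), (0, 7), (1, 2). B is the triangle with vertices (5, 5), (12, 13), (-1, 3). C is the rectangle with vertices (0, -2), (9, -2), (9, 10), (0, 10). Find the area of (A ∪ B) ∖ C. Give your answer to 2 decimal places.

4.19

|A ∪ B| = 39.3292.
|(A ∪ B) ∩ C| = 35.1411.
|(A ∪ B) ∖ C| = 39.3292 − 35.1411 = 4.19.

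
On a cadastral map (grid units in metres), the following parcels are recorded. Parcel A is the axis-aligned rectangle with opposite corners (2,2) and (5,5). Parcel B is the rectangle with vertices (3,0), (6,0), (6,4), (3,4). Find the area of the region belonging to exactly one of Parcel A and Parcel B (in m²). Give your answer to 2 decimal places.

|Parcel A∩Parcel B|: x∈[3,5], y∈[2,4] → 2·2 = 4.
|Parcel A △ Parcel B| = |Parcel A| + |Parcel B| − 2·|Parcel A∩Parcel B| = 9 + 12 − 8 = 13.00.

13.00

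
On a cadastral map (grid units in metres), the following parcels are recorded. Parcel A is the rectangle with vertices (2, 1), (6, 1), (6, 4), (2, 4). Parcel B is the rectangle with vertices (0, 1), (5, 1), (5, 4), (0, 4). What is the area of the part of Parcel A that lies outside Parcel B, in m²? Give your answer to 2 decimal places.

|Parcel A∩Parcel B|: x∈[2,5], y∈[1,4] → 3·3 = 9.
|Parcel A| = 12.
|Parcel A ∖ Parcel B| = |Parcel A| − |Parcel A∩Parcel B| = 12 − 9 = 3.00.

3.00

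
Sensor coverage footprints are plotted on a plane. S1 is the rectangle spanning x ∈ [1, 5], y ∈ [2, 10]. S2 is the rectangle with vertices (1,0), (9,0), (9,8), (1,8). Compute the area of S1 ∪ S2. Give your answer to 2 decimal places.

72.00

By inclusion–exclusion:
Individual areas: |S1| = 32, |S2| = 64.
|S1∩S2|: x∈[1,5], y∈[2,8] → 4·6 = 24.
|S1 ∪ S2| = 96 − 24 = 72.00.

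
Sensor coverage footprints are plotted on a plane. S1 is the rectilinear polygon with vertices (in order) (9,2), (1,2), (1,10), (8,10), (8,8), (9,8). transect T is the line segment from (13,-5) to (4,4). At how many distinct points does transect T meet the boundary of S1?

The segment meets the boundary at (6,2).

1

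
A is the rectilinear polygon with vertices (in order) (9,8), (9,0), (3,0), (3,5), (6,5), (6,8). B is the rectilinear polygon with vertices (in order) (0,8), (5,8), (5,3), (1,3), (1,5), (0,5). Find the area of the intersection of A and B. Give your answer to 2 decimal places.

The intersection is the polygon with vertices (3,5), (5,5), (5,3), (3,3).
By the shoelace formula its area is 4.00.

4.00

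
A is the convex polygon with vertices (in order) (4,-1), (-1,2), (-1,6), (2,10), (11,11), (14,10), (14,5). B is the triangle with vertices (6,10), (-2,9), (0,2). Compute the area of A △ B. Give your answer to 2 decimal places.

110.21

|A| = 127.5, |B| = 29, |A∩B| = 23.1466.
|A △ B| = |A| + |B| − 2·|A∩B| = 127.5 + 29 − 46.2931 = 110.21.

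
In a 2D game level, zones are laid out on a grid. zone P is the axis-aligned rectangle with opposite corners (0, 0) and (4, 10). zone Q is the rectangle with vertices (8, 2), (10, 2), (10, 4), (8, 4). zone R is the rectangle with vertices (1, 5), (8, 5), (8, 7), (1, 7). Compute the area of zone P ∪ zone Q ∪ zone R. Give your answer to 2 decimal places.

52.00

By inclusion–exclusion:
Individual areas: |zone P| = 40, |zone Q| = 4, |zone R| = 14.
|zone P∩zone Q| = 0 (no overlap).
|zone P∩zone R|: x∈[1,4], y∈[5,7] → 3·2 = 6.
|zone Q∩zone R| = 0 (no overlap).
|zone P∩zone Q∩zone R| = 0.
|zone P ∪ zone Q ∪ zone R| = 58 − 6 + 0 = 52.00.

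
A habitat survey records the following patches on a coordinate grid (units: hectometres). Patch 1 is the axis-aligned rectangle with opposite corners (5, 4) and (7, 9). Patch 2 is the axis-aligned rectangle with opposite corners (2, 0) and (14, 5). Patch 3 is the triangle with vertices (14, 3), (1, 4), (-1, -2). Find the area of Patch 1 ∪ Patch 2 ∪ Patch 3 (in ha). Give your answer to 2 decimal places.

By inclusion–exclusion:
Individual areas: |Patch 1| = 10, |Patch 2| = 60, |Patch 3| = 40.
|Patch 1∩Patch 2|: x∈[5,7], y∈[4,5] → 2·1 = 2.
|Patch 1∩Patch 3| = 0.
|Patch 2∩Patch 3| = 28.0385.
|Patch 1∩Patch 2∩Patch 3| = 0.
|Patch 1 ∪ Patch 2 ∪ Patch 3| = 110 − 30.0385 + 0 = 79.96.

79.96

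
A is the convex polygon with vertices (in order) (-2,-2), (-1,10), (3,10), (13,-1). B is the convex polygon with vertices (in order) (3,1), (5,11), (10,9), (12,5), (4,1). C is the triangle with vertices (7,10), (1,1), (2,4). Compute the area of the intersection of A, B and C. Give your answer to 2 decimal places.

The intersection is the polygon with vertices (4.105,6.526), (5.087,7.704), (5.308,7.462), (3.857,5.286).
By the shoelace formula its area is 0.88.

0.88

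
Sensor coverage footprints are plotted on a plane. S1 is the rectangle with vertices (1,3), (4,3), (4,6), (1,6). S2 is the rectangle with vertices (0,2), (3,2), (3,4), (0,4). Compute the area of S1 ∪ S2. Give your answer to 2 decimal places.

13.00

By inclusion–exclusion:
Individual areas: |S1| = 9, |S2| = 6.
|S1∩S2|: x∈[1,3], y∈[3,4] → 2·1 = 2.
|S1 ∪ S2| = 15 − 2 = 13.00.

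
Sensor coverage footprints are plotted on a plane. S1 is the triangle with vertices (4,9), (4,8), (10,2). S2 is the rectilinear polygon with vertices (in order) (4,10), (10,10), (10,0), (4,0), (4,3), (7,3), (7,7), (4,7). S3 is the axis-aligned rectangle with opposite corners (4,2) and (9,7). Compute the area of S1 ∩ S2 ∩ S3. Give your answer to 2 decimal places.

0.67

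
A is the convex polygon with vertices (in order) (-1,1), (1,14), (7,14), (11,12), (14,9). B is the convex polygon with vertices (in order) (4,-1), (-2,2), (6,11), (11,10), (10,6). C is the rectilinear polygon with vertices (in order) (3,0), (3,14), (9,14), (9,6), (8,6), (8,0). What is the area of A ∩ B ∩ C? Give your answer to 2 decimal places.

The intersection is the polygon with vertices (6,11), (9,10.4), (9,6.333), (8.375,6), (8,6), (8,5.8), (3,3.133), (3,7.625).
By the shoelace formula its area is 31.60.

31.60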